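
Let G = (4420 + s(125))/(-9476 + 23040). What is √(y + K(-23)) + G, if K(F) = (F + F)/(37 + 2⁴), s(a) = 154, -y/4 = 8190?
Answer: 2287/6782 + I*√92025278/53 ≈ 0.33722 + 181.0*I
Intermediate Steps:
y = -32760 (y = -4*8190 = -32760)
K(F) = 2*F/53 (K(F) = (2*F)/(37 + 16) = (2*F)/53 = (2*F)*(1/53) = 2*F/53)
G = 2287/6782 (G = (4420 + 154)/(-9476 + 23040) = 4574/13564 = 4574*(1/13564) = 2287/6782 ≈ 0.33722)
√(y + K(-23)) + G = √(-32760 + (2/53)*(-23)) + 2287/6782 = √(-32760 - 46/53) + 2287/6782 = √(-1736326/53) + 2287/6782 = I*√92025278/53 + 2287/6782 = 2287/6782 + I*√92025278/53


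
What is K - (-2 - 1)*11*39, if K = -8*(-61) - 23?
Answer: 1752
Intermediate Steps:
K = 465 (K = 488 - 23 = 465)
K - (-2 - 1)*11*39 = 465 - (-2 - 1)*11*39 = 465 - (-3*11)*39 = 465 - (-33)*39 = 465 - 1*(-1287) = 465 + 1287 = 1752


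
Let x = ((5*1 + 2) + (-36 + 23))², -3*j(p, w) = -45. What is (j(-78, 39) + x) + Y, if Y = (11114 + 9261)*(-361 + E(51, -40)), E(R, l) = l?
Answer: -8170324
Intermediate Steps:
j(p, w) = 15 (j(p, w) = -⅓*(-45) = 15)
Y = -8170375 (Y = (11114 + 9261)*(-361 - 40) = 20375*(-401) = -8170375)
x = 36 (x = ((5 + 2) - 13)² = (7 - 13)² = (-6)² = 36)
(j(-78, 39) + x) + Y = (15 + 36) - 8170375 = 51 - 8170375 = -8170324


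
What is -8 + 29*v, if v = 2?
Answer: 50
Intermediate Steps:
-8 + 29*v = -8 + 29*2 = -8 + 58 = 50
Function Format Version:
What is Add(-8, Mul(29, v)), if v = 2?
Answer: 50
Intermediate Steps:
Add(-8, Mul(29, v)) = Add(-8, Mul(29, 2)) = Add(-8, 58) = 50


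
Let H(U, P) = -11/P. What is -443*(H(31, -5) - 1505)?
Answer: 3328702/5 ≈ 6.6574e+5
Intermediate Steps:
-443*(H(31, -5) - 1505) = -443*(-11/(-5) - 1505) = -443*(-11*(-1/5) - 1505) = -443*(11/5 - 1505) = -443*(-7514/5) = 3328702/5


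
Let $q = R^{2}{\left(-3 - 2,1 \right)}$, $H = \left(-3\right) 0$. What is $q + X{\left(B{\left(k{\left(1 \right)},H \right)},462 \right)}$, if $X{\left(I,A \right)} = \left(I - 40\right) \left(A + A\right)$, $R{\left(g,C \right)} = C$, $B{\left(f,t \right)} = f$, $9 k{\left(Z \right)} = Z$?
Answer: $- \frac{110569}{3} \approx -36856.0$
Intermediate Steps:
$H = 0$
$k{\left(Z \right)} = \frac{Z}{9}$
$q = 1$ ($q = 1^{2} = 1$)
$X{\left(I,A \right)} = 2 A \left(-40 + I\right)$ ($X{\left(I,A \right)} = \left(-40 + I\right) 2 A = 2 A \left(-40 + I\right)$)
$q + X{\left(B{\left(k{\left(1 \right)},H \right)},462 \right)} = 1 + 2 \cdot 462 \left(-40 + \frac{1}{9} \cdot 1\right) = 1 + 2 \cdot 462 \left(-40 + \frac{1}{9}\right) = 1 + 2 \cdot 462 \left(- \frac{359}{9}\right) = 1 - \frac{110572}{3} = - \frac{110569}{3}$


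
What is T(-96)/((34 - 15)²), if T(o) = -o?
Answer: 96/361 ≈ 0.26593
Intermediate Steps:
T(-96)/((34 - 15)²) = (-1*(-96))/((34 - 15)²) = 96/(19²) = 96/361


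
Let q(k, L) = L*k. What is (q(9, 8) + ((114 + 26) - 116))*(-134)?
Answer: -12864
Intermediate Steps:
(q(9, 8) + ((114 + 26) - 116))*(-134) = (8*9 + ((114 + 26) - 116))*(-134) = (72 + (140 - 116))*(-134) = (72 + 24)*(-134) = 96*(-134) = -12864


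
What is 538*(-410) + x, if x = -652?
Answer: -221232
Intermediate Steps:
538*(-410) + x = 538*(-410) - 652 = -220580 - 652 = -221232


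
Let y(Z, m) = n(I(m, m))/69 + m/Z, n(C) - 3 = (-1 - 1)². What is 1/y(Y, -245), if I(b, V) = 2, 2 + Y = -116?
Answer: 8142/17731 ≈ 0.45920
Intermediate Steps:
Y = -118 (Y = -2 - 116 = -118)
n(C) = 7 (n(C) = 3 + (-1 - 1)² = 3 + (-2)² = 3 + 4 = 7)
y(Z, m) = 7/69 + m/Z
1/y(Y, -245) = 1/(7/69 - 245/(-118)) = 1/(7/69 - 245*(-1/118)) = 1/(7/69 + 245/118) = 1/(17731/8142) = 8142/17731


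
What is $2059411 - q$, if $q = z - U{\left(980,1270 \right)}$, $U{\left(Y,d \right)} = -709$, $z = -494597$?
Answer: $2553299$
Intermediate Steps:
$q = -493888$ ($q = -494597 - -709 = -494597 + 709 = -493888$)
$2059411 - q = 2059411 - -493888 = 2059411 + 493888 = 2553299$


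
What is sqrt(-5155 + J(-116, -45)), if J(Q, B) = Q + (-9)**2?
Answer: I*sqrt(5190) ≈ 72.042*I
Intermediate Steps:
J(Q, B) = 81 + Q (J(Q, B) = Q + 81 = 81 + Q)
sqrt(-5155 + J(-116, -45)) = sqrt(-5155 + (81 - 116)) = sqrt(-5155 - 35) = sqrt(-5190) = I*sqrt(5190)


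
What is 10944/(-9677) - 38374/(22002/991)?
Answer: -184121940553/106456677 ≈ -1729.5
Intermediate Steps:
10944/(-9677) - 38374/(22002/991) = 10944*(-1/9677) - 38374/(22002*(1/991)) = -10944/9677 - 38374/22002/991 = -10944/9677 - 38374*991/22002 = -10944/9677 - 19014317/11001 = -184121940553/106456677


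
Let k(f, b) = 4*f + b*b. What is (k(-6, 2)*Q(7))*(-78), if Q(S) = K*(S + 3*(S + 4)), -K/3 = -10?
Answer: 1872000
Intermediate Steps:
K = 30 (K = -3*(-10) = 30)
k(f, b) = b² + 4*f (k(f, b) = 4*f + b² = b² + 4*f)
Q(S) = 360 + 120*S (Q(S) = 30*(S + 3*(S + 4)) = 30*(S + 3*(4 + S)) = 30*(S + (12 + 3*S)) = 30*(12 + 4*S) = 360 + 120*S)
(k(-6, 2)*Q(7))*(-78) = ((2² + 4*(-6))*(360 + 120*7))*(-78) = ((4 - 24)*(360 + 840))*(-78) = -20*1200*(-78) = -24000*(-78) = 1872000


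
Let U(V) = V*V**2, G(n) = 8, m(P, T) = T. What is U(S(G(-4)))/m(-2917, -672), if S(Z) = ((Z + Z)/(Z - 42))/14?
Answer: 2/35388339 ≈ 5.6516e-8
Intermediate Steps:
S(Z) = Z/(7*(-42 + Z)) (S(Z) = ((2*Z)/(-42 + Z))*(1/14) = (2*Z/(-42 + Z))*(1/14) = Z/(7*(-42 + Z)))
U(V) = V**3
U(S(G(-4)))/m(-2917, -672) = ((1/7)*8/(-42 + 8))**3/(-672) = ((1/7)*8/(-34))**3*(-1/672) = ((1/7)*8*(-1/34))**3*(-1/672) = (-4/119)**3*(-1/672) = -64/1685159*(-1/672) = 2/35388339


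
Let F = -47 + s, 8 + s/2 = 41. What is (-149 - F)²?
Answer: 28224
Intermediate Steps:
s = 66 (s = -16 + 2*41 = -16 + 82 = 66)
F = 19 (F = -47 + 66 = 19)
(-149 - F)² = (-149 - 1*19)² = (-149 - 19)² = (-168)² = 28224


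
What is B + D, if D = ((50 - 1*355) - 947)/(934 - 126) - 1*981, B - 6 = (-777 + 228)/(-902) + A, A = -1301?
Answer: -103716933/45551 ≈ -2276.9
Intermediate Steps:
B = -1167541/902 (B = 6 + ((-777 + 228)/(-902) - 1301) = 6 + (-549*(-1/902) - 1301) = 6 + (549/902 - 1301) = 6 - 1172953/902 = -1167541/902 ≈ -1294.4)
D = -198475/202 (D = ((50 - 355) - 947)/808 - 981 = (-305 - 947)*(1/808) - 981 = -1252*1/808 - 981 = -313/202 - 981 = -198475/202 ≈ -982.55)
B + D = -1167541/902 - 198475/202 = -103716933/45551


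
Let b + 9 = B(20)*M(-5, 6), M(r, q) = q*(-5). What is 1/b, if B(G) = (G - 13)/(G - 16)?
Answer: -2/123 ≈ -0.016260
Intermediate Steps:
M(r, q) = -5*q
B(G) = (-13 + G)/(-16 + G)
b = -123/2 (b = -9 + ((-13 + 20)/(-16 + 20))*(-5*6) = -9 + (7/4)*(-30) = -9 - 105/2 = -123/2 ≈ -61.500)
1/b = 1/(-123/2) = -2/123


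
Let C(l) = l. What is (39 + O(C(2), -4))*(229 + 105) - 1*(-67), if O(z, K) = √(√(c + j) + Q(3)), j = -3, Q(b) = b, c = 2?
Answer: 13093 + 334*√(3 + I) ≈ 13679.0 + 95.14*I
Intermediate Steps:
O(z, K) = √(3 + I) (O(z, K) = √(√(2 - 3) + 3) = √(√(-1) + 3) = √(I + 3) = √(3 + I))
(39 + O(C(2), -4))*(229 + 105) - 1*(-67) = (39 + √(3 + I))*(229 + 105) - 1*(-67) = (39 + √(3 + I))*334 + 67 = (13026 + 334*√(3 + I)) + 67 = 13093 + 334*√(3 + I)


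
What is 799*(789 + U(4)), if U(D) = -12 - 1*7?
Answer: 615230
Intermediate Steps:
U(D) = -19 (U(D) = -12 - 7 = -19)
799*(789 + U(4)) = 799*(789 - 19) = 799*770 = 615230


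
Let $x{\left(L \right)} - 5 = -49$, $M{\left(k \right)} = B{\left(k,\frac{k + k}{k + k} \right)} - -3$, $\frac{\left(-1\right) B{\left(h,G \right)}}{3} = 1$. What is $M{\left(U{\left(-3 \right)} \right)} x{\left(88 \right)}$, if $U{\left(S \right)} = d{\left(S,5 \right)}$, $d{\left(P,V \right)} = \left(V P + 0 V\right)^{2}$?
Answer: $0$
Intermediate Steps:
$d{\left(P,V \right)} = P^{2} V^{2}$ ($d{\left(P,V \right)} = \left(P V + 0\right)^{2} = \left(P V\right)^{2} = P^{2} V^{2}$)
$U{\left(S \right)} = 25 S^{2}$ ($U{\left(S \right)} = S^{2} \cdot 5^{2} = S^{2} \cdot 25 = 25 S^{2}$)
$B{\left(h,G \right)} = -3$ ($B{\left(h,G \right)} = \left(-3\right) 1 = -3$)
$M{\left(k \right)} = 0$ ($M{\left(k \right)} = -3 - -3 = -3 + 3 = 0$)
$x{\left(L \right)} = -44$ ($x{\left(L \right)} = 5 - 49 = -44$)
$M{\left(U{\left(-3 \right)} \right)} x{\left(88 \right)} = 0 \left(-44\right) = 0$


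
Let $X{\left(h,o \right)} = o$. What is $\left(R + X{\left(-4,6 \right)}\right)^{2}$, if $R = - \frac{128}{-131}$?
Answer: $\frac{835396}{17161} \approx 48.68$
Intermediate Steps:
$R = \frac{128}{131}$ ($R = \left(-128\right) \left(- \frac{1}{131}\right) = \frac{128}{131} \approx 0.9771$)
$\left(R + X{\left(-4,6 \right)}\right)^{2} = \left(\frac{128}{131} + 6\right)^{2} = \left(\frac{914}{131}\right)^{2} = \frac{835396}{17161}$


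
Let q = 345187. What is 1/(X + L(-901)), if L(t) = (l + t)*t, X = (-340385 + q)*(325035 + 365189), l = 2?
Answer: 1/3315265647 ≈ 3.0164e-10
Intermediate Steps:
X = 3314455648 (X = (-340385 + 345187)*(325035 + 365189) = 4802*690224 = 3314455648)
L(t) = t*(2 + t) (L(t) = (2 + t)*t = t*(2 + t))
1/(X + L(-901)) = 1/(3314455648 - 901*(2 - 901)) = 1/(3314455648 - 901*(-899)) = 1/(3314455648 + 809999) = 1/3315265647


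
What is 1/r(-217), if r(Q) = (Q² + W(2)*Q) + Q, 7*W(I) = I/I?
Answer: 1/46841 ≈ 2.1349e-5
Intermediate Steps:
W(I) = ⅐ (W(I) = (I/I)/7 = (⅐)*1 = ⅐)
r(Q) = Q² + 8*Q/7 (r(Q) = (Q² + Q/7) + Q = Q² + 8*Q/7)
1/r(-217) = 1/((⅐)*(-217)*(8 + 7*(-217))) = 1/((⅐)*(-217)*(8 - 1519)) = 1/((⅐)*(-217)*(-1511)) = 1/46841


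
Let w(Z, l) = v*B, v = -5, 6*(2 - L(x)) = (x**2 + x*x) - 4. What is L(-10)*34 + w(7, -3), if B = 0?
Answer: -3128/3 ≈ -1042.7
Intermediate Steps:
L(x) = 8/3 - x**2/3 (L(x) = 2 - ((x**2 + x*x) - 4)/6 = 2 - ((x**2 + x**2) - 4)/6 = 2 - (2*x**2 - 4)/6 = 2 - (-4 + 2*x**2)/6 = 2 + (2/3 - x**2/3) = 8/3 - x**2/3)
w(Z, l) = 0 (w(Z, l) = -5*0 = 0)
L(-10)*34 + w(7, -3) = (8/3 - 1/3*(-10)**2)*34 + 0 = (8/3 - 1/3*100)*34 + 0 = (8/3 - 100/3)*34 + 0 = -92/3*34 + 0 = -3128/3 + 0 = -3128/3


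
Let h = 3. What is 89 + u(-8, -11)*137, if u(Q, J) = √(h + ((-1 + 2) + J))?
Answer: 89 + 137*I*√7 ≈ 89.0 + 362.47*I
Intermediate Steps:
u(Q, J) = √(4 + J) (u(Q, J) = √(3 + ((-1 + 2) + J)) = √(3 + (1 + J)) = √(4 + J))
89 + u(-8, -11)*137 = 89 + √(4 - 11)*137 = 89 + √(-7)*137 = 89 + (I*√7)*137 = 89 + 137*I*√7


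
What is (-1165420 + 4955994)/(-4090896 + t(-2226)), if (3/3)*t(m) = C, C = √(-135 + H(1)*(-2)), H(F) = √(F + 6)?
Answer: -3790574/(4090896 - I*√(135 + 2*√7)) ≈ -0.92659 - 2.6828e-6*I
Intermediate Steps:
H(F) = √(6 + F)
C = √(-135 - 2*√7) (C = √(-135 + √(6 + 1)*(-2)) = √(-135 + √7*(-2)) = √(-135 - 2*√7) ≈ 11.844*I)
t(m) = √(-135 - 2*√7)
(-1165420 + 4955994)/(-4090896 + t(-2226)) = (-1165420 + 4955994)/(-4090896 + √(-135 - 2*√7)) = 3790574/(-4090896 + √(-135 - 2*√7))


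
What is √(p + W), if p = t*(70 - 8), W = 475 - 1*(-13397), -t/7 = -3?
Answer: 3*√1686 ≈ 123.18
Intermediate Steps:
t = 21 (t = -7*(-3) = 21)
W = 13872 (W = 475 + 13397 = 13872)
p = 1302 (p = 21*(70 - 8) = 21*62 = 1302)
√(p + W) = √(1302 + 13872) = √15174 = 3*√1686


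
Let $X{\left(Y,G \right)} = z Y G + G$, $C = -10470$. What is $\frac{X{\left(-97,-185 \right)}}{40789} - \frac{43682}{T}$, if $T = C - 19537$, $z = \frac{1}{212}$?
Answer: $\frac{377091561851}{259478570876} \approx 1.4533$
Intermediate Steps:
$z = \frac{1}{212} \approx 0.004717$
$X{\left(Y,G \right)} = G + \frac{G Y}{212}$ ($X{\left(Y,G \right)} = \frac{Y}{212} G + G = \frac{G Y}{212} + G = G + \frac{G Y}{212}$)
$T = -30007$ ($T = -10470 - 19537 = -30007$)
$\frac{X{\left(-97,-185 \right)}}{40789} - \frac{43682}{T} = \frac{\frac{1}{212} \left(-185\right) \left(212 - 97\right)}{40789} - \frac{43682}{-30007} = \frac{1}{212} \left(-185\right) 115 \cdot \frac{1}{40789} - - \frac{43682}{30007} = \left(- \frac{21275}{212}\right) \frac{1}{40789} + \frac{43682}{30007} = - \frac{21275}{8647268} + \frac{43682}{30007} = \frac{377091561851}{259478570876}$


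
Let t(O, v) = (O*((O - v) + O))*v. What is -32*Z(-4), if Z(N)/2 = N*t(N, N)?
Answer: -16384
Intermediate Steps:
t(O, v) = O*v*(-v + 2*O) (t(O, v) = (O*(-v + 2*O))*v = O*v*(-v + 2*O))
Z(N) = 2*N**4 (Z(N) = 2*(N*(N*N*(-N + 2*N))) = 2*(N*(N*N*N)) = 2*(N*N**3) = 2*N**4)
-32*Z(-4) = -64*(-4)**4 = -64*256 = -32*512 = -16384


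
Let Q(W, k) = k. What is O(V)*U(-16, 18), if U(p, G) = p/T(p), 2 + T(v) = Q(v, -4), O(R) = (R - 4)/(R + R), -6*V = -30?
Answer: 4/15 ≈ 0.26667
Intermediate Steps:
V = 5 (V = -⅙*(-30) = 5)
O(R) = (-4 + R)/(2*R) (O(R) = (-4 + R)/((2*R)) = (-4 + R)*(1/(2*R)) = (-4 + R)/(2*R))
T(v) = -6 (T(v) = -2 - 4 = -6)
U(p, G) = -p/6 (U(p, G) = p/(-6) = p*(-⅙) = -p/6)
O(V)*U(-16, 18) = ((½)*(-4 + 5)/5)*(-⅙*(-16)) = ((½)*(⅕)*1)*(8/3) = (⅒)*(8/3) = 4/15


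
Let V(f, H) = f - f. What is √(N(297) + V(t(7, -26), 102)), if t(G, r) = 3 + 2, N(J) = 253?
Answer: √253 ≈ 15.906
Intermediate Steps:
t(G, r) = 5
V(f, H) = 0
√(N(297) + V(t(7, -26), 102)) = √(253 + 0) = √253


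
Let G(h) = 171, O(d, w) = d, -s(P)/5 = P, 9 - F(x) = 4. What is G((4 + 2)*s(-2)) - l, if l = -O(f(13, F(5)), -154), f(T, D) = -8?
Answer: 163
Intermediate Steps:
F(x) = 5 (F(x) = 9 - 1*4 = 9 - 4 = 5)
s(P) = -5*P
l = 8 (l = -1*(-8) = 8)
G((4 + 2)*s(-2)) - l = 171 - 1*8 = 171 - 8 = 163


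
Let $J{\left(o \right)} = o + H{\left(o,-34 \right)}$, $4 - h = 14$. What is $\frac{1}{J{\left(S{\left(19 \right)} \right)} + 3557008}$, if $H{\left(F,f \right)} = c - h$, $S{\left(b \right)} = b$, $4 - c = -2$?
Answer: $\frac{1}{3557043} \approx 2.8113 \cdot 10^{-7}$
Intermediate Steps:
$c = 6$ ($c = 4 - -2 = 4 + 2 = 6$)
$h = -10$ ($h = 4 - 14 = -10$)
$H{\left(F,f \right)} = 16$ ($H{\left(F,f \right)} = 6 - -10 = 6 + 10 = 16$)
$J{\left(o \right)} = 16 + o$ ($J{\left(o \right)} = o + 16 = 16 + o$)
$\frac{1}{J{\left(S{\left(19 \right)} \right)} + 3557008} = \frac{1}{\left(16 + 19\right) + 3557008} = \frac{1}{35 + 3557008} = \frac{1}{3557043}$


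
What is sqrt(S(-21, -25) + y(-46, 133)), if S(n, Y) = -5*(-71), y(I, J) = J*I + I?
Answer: I*sqrt(5809) ≈ 76.217*I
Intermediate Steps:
y(I, J) = I + I*J (y(I, J) = I*J + I = I + I*J)
S(n, Y) = 355
sqrt(S(-21, -25) + y(-46, 133)) = sqrt(355 - 46*(1 + 133)) = sqrt(355 - 46*134) = sqrt(355 - 6164) = sqrt(-5809) = I*sqrt(5809)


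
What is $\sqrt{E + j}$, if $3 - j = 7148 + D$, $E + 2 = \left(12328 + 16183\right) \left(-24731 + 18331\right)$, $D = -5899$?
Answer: $4 i \sqrt{11404478} \approx 13508.0 i$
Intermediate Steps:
$E = -182470402$ ($E = -2 + \left(12328 + 16183\right) \left(-24731 + 18331\right) = -2 + 28511 \left(-6400\right) = -2 - 182470400 = -182470402$)
$j = -1246$ ($j = 3 - \left(7148 - 5899\right) = 3 - 1249 = -1246$)
$\sqrt{E + j} = \sqrt{-182470402 - 1246} = \sqrt{-182471648} = 4 i \sqrt{11404478}$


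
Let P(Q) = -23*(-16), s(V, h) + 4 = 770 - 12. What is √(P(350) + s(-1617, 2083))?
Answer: √1122 ≈ 33.496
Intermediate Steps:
s(V, h) = 754 (s(V, h) = -4 + (770 - 12) = -4 + 758 = 754)
P(Q) = 368
√(P(350) + s(-1617, 2083)) = √(368 + 754) = √1122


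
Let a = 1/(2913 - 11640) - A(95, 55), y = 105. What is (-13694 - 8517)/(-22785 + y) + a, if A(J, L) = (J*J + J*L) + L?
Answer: -134817684623/9425160 ≈ -14304.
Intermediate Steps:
A(J, L) = L + J² + J*L (A(J, L) = (J² + J*L) + L = L + J² + J*L)
a = -124839736/8727 (a = 1/(2913 - 11640) - (55 + 95² + 95*55) = 1/(-8727) - (55 + 9025 + 5225) = -1/8727 - 1*14305 = -1/8727 - 14305 = -124839736/8727 ≈ -14305.)
(-13694 - 8517)/(-22785 + y) + a = (-13694 - 8517)/(-22785 + 105) - 124839736/8727 = -22211/(-22680) - 124839736/8727 = -22211*(-1/22680) - 124839736/8727 = 3173/3240 - 124839736/8727 = -134817684623/9425160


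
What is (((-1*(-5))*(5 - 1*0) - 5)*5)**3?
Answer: 1000000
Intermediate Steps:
(((-1*(-5))*(5 - 1*0) - 5)*5)**3 = ((5*(5 + 0) - 5)*5)**3 = ((5*5 - 5)*5)**3 = ((25 - 5)*5)**3 = (20*5)**3 = 100**3 = 1000000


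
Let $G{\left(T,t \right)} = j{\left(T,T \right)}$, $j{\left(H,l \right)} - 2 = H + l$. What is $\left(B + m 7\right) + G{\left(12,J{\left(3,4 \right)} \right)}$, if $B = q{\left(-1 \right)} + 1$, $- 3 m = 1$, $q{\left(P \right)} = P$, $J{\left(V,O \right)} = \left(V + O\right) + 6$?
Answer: $\frac{71}{3} \approx 23.667$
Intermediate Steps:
$J{\left(V,O \right)} = 6 + O + V$ ($J{\left(V,O \right)} = \left(O + V\right) + 6 = 6 + O + V$)
$j{\left(H,l \right)} = 2 + H + l$ ($j{\left(H,l \right)} = 2 + \left(H + l\right) = 2 + H + l$)
$m = - \frac{1}{3}$ ($m = \left(- \frac{1}{3}\right) 1 = - \frac{1}{3} \approx -0.33333$)
$B = 0$ ($B = -1 + 1 = 0$)
$G{\left(T,t \right)} = 2 + 2 T$ ($G{\left(T,t \right)} = 2 + T + T = 2 + 2 T$)
$\left(B + m 7\right) + G{\left(12,J{\left(3,4 \right)} \right)} = \left(0 - \frac{7}{3}\right) + \left(2 + 2 \cdot 12\right) = \left(0 - \frac{7}{3}\right) + \left(2 + 24\right) = - \frac{7}{3} + 26 = \frac{71}{3}$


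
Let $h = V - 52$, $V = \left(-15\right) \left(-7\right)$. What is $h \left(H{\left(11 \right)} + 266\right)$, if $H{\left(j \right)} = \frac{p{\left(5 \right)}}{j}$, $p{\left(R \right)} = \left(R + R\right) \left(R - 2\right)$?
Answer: $\frac{156668}{11} \approx 14243.0$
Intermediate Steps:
$V = 105$
$p{\left(R \right)} = 2 R \left(-2 + R\right)$
$h = 53$ ($h = 105 - 52 = 53$)
$H{\left(j \right)} = \frac{30}{j}$ ($H{\left(j \right)} = \frac{2 \cdot 5 \left(-2 + 5\right)}{j} = \frac{2 \cdot 5 \cdot 3}{j} = \frac{30}{j}$)
$h \left(H{\left(11 \right)} + 266\right) = 53 \left(\frac{30}{11} + 266\right) = 53 \cdot \frac{2956}{11} = \frac{156668}{11}$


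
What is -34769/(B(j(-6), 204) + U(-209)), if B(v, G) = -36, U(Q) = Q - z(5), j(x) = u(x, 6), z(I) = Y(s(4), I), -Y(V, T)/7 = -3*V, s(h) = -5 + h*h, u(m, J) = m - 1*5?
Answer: 4967/68 ≈ 73.044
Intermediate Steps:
u(m, J) = -5 + m (u(m, J) = m - 5 = -5 + m)
s(h) = -5 + h²
Y(V, T) = 21*V (Y(V, T) = -(-21)*V = 21*V)
z(I) = 231 (z(I) = 21*(-5 + 4²) = 21*(-5 + 16) = 21*11 = 231)
j(x) = -5 + x
U(Q) = -231 + Q (U(Q) = Q - 1*231 = Q - 231 = -231 + Q)
-34769/(B(j(-6), 204) + U(-209)) = -34769/(-36 + (-231 - 209)) = -34769/(-36 - 440) = -34769/(-476) = -34769*(-1/476) = 4967/68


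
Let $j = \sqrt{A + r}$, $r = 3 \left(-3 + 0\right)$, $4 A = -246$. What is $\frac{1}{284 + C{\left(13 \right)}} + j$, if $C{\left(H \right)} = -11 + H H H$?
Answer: $\frac{1}{2470} + \frac{i \sqrt{282}}{2} \approx 0.00040486 + 8.3964 i$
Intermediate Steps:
$A = - \frac{123}{2}$ ($A = \frac{1}{4} \left(-246\right) = - \frac{123}{2} \approx -61.5$)
$r = -9$ ($r = 3 \left(-3\right) = -9$)
$C{\left(H \right)} = -11 + H^{3}$ ($C{\left(H \right)} = -11 + H^{2} H = -11 + H^{3}$)
$j = \frac{i \sqrt{282}}{2}$ ($j = \sqrt{- \frac{123}{2} - 9} = \sqrt{- \frac{141}{2}} = \frac{i \sqrt{282}}{2} \approx 8.3964 i$)
$\frac{1}{284 + C{\left(13 \right)}} + j = \frac{1}{284 - \left(11 - 13^{3}\right)} + \frac{i \sqrt{282}}{2} = \frac{1}{284 + \left(-11 + 2197\right)} + \frac{i \sqrt{282}}{2} = \frac{1}{284 + 2186} + \frac{i \sqrt{282}}{2} = \frac{1}{2470} + \frac{i \sqrt{282}}{2}$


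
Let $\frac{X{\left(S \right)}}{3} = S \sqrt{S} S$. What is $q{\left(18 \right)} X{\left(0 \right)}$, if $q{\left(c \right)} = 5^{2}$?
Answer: $0$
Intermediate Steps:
$q{\left(c \right)} = 25$
$X{\left(S \right)} = 3 S^{\frac{5}{2}}$ ($X{\left(S \right)} = 3 S \sqrt{S} S = 3 S^{\frac{3}{2}} S = 3 S^{\frac{5}{2}}$)
$q{\left(18 \right)} X{\left(0 \right)} = 25 \cdot 3 \cdot 0^{\frac{5}{2}} = 25 \cdot 3 \cdot 0 = 25 \cdot 0 = 0$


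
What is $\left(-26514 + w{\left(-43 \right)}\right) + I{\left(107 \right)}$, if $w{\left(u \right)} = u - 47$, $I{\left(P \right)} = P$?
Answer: $-26497$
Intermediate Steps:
$w{\left(u \right)} = -47 + u$ ($w{\left(u \right)} = u - 47 = -47 + u$)
$\left(-26514 + w{\left(-43 \right)}\right) + I{\left(107 \right)} = \left(-26514 - 90\right) + 107 = -26604 + 107 = -26497$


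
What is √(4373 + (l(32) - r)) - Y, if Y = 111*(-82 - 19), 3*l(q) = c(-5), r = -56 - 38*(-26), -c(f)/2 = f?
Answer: 11211 + √30999/3 ≈ 11270.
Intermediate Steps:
c(f) = -2*f
r = 932 (r = -56 + 988 = 932)
l(q) = 10/3 (l(q) = (-2*(-5))/3 = (⅓)*10 = 10/3)
Y = -11211 (Y = 111*(-101) = -11211)
√(4373 + (l(32) - r)) - Y = √(4373 + (10/3 - 1*932)) - 1*(-11211) = √(4373 + (10/3 - 932)) + 11211 = √(4373 - 2786/3) + 11211 = √(10333/3) + 11211 = √30999/3 + 11211 = 11211 + √30999/3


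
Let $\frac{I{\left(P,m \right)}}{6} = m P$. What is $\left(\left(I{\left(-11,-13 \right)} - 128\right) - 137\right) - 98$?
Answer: $495$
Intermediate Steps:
$I{\left(P,m \right)} = 6 P m$ ($I{\left(P,m \right)} = 6 m P = 6 P m$)
$\left(\left(I{\left(-11,-13 \right)} - 128\right) - 137\right) - 98 = \left(\left(6 \left(-11\right) \left(-13\right) - 128\right) - 137\right) - 98 = \left(\left(858 - 128\right) - 137\right) + \left(-106 + 8\right) = \left(730 - 137\right) - 98 = 593 - 98 = 495$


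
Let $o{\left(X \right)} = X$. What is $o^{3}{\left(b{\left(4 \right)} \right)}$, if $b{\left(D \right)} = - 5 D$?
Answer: $-8000$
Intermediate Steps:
$o^{3}{\left(b{\left(4 \right)} \right)} = \left(\left(-5\right) 4\right)^{3} = \left(-20\right)^{3} = -8000$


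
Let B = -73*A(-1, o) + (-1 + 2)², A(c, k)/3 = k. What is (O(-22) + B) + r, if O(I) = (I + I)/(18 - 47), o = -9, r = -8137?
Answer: -178741/29 ≈ -6163.5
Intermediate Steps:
A(c, k) = 3*k
O(I) = -2*I/29 (O(I) = (2*I)/(-29) = (2*I)*(-1/29) = -2*I/29)
B = 1972 (B = -219*(-9) + (-1 + 2)² = -73*(-27) + 1² = 1971 + 1 = 1972)
(O(-22) + B) + r = (-2/29*(-22) + 1972) - 8137 = (44/29 + 1972) - 8137 = 57232/29 - 8137 = -178741/29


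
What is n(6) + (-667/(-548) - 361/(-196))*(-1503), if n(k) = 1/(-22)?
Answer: -679017023/147686 ≈ -4597.7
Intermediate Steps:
n(k) = -1/22
n(6) + (-667/(-548) - 361/(-196))*(-1503) = -1/22 + (-667/(-548) - 361/(-196))*(-1503) = -1/22 + (-667*(-1/548) - 361*(-1/196))*(-1503) = -1/22 + (667/548 + 361/196)*(-1503) = -1/22 + (20535/6713)*(-1503) = -1/22 - 30864105/6713 = -679017023/147686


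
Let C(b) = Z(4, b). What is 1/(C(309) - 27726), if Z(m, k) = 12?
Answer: -1/27714 ≈ -3.6083e-5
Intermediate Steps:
C(b) = 12
1/(C(309) - 27726) = 1/(12 - 27726) = 1/(-27714) = -1/27714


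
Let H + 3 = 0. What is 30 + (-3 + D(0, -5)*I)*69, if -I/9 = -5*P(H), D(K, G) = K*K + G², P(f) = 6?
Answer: 465573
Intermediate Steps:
H = -3 (H = -3 + 0 = -3)
D(K, G) = G² + K² (D(K, G) = K² + G² = G² + K²)
I = 270 (I = -(-45)*6 = -9*(-30) = 270)
30 + (-3 + D(0, -5)*I)*69 = 30 + (-3 + ((-5)² + 0²)*270)*69 = 30 + (-3 + (25 + 0)*270)*69 = 30 + (-3 + 25*270)*69 = 30 + (-3 + 6750)*69 = 30 + 6747*69 = 30 + 465543 = 465573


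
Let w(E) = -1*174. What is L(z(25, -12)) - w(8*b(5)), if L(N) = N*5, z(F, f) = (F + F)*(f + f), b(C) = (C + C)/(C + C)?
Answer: -5826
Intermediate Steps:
b(C) = 1 (b(C) = (2*C)/((2*C)) = (2*C)*(1/(2*C)) = 1)
z(F, f) = 4*F*f (z(F, f) = (2*F)*(2*f) = 4*F*f)
w(E) = -174
L(N) = 5*N
L(z(25, -12)) - w(8*b(5)) = 5*(4*25*(-12)) - 1*(-174) = 5*(-1200) + 174 = -6000 + 174 = -5826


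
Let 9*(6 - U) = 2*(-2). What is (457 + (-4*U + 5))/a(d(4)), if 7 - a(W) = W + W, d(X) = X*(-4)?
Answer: 302/27 ≈ 11.185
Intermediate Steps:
d(X) = -4*X
a(W) = 7 - 2*W (a(W) = 7 - (W + W) = 7 - 2*W)
U = 58/9 (U = 6 - 2*(-2)/9 = 6 - 1/9*(-4) = 6 + 4/9 = 58/9 ≈ 6.4444)
(457 + (-4*U + 5))/a(d(4)) = (457 + (-4*58/9 + 5))/(7 - (-8)*4) = (457 + (-232/9 + 5))/(7 - 2*(-16)) = (457 - 187/9)/(7 + 32) = (3926/9)/39 = (3926/9)*(1/39) = 302/27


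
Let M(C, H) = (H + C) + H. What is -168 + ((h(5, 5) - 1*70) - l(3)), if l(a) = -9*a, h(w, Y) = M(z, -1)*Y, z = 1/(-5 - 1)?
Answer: -1331/6 ≈ -221.83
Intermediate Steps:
z = -1/6 (z = 1/(-6) = -1/6 ≈ -0.16667)
M(C, H) = C + 2*H (M(C, H) = (C + H) + H = C + 2*H)
h(w, Y) = -13*Y/6 (h(w, Y) = (-1/6 + 2*(-1))*Y = (-1/6 - 2)*Y = -13*Y/6)
-168 + ((h(5, 5) - 1*70) - l(3)) = -168 + ((-13/6*5 - 1*70) - (-9)*3) = -168 + ((-65/6 - 70) - 1*(-27)) = -168 + (-485/6 + 27) = -168 - 323/6 = -1331/6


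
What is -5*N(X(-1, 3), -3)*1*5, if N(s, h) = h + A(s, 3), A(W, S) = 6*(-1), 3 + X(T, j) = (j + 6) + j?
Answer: 225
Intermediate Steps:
X(T, j) = 3 + 2*j (X(T, j) = -3 + ((j + 6) + j) = -3 + ((6 + j) + j) = -3 + (6 + 2*j) = 3 + 2*j)
A(W, S) = -6
N(s, h) = -6 + h (N(s, h) = h - 6 = -6 + h)
-5*N(X(-1, 3), -3)*1*5 = -5*(-6 - 3)*1*5 = -5*(-9*1)*5 = -(-45)*5 = -5*(-45) = 225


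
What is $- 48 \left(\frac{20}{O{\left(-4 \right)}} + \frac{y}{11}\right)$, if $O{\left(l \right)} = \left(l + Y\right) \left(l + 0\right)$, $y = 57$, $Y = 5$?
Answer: $- \frac{96}{11} \approx -8.7273$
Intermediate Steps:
$O{\left(l \right)} = l \left(5 + l\right)$ ($O{\left(l \right)} = \left(l + 5\right) \left(l + 0\right) = \left(5 + l\right) l = l \left(5 + l\right)$)
$- 48 \left(\frac{20}{O{\left(-4 \right)}} + \frac{y}{11}\right) = - 48 \left(\frac{20}{\left(-4\right) \left(5 - 4\right)} + \frac{57}{11}\right) = - 48 \left(\frac{20}{\left(-4\right) 1} + 57 \cdot \frac{1}{11}\right) = - 48 \left(\frac{20}{-4} + \frac{57}{11}\right) = - 48 \left(20 \left(- \frac{1}{4}\right) + \frac{57}{11}\right) = - 48 \left(-5 + \frac{57}{11}\right) = \left(-48\right) \frac{2}{11} = - \frac{96}{11}$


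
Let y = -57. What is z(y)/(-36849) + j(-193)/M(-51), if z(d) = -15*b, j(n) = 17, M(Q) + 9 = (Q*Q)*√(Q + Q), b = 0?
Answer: -17/76672287 - 4913*I*√102/76672287 ≈ -2.2172e-7 - 0.00064716*I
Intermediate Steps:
M(Q) = -9 + √2*Q^(5/2) (M(Q) = -9 + (Q*Q)*√(Q + Q) = -9 + Q²*√(2*Q) = -9 + Q²*(√2*√Q) = -9 + √2*Q^(5/2))
z(d) = 0 (z(d) = -15*0 = 0)
z(y)/(-36849) + j(-193)/M(-51) = 0/(-36849) + 17/(-9 + √2*(-51)^(5/2)) = 0*(-1/36849) + 17/(-9 + √2*(2601*I*√51)) = 0 + 17/(-9 + 2601*I*√102) = 17/(-9 + 2601*I*√102)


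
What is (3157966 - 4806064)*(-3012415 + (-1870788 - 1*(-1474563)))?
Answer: 5617772766720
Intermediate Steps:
(3157966 - 4806064)*(-3012415 + (-1870788 - 1*(-1474563))) = -1648098*(-3012415 + (-1870788 + 1474563)) = -1648098*(-3012415 - 396225) = -1648098*(-3408640) = 5617772766720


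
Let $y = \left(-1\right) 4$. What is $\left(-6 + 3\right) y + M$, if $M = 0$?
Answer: $12$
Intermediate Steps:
$y = -4$
$\left(-6 + 3\right) y + M = \left(-6 + 3\right) \left(-4\right) + 0 = \left(-3\right) \left(-4\right) + 0 = 12 + 0 = 12$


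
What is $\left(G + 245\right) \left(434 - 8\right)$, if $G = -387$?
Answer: $-60492$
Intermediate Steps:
$\left(G + 245\right) \left(434 - 8\right) = \left(-387 + 245\right) \left(434 - 8\right) = \left(-142\right) 426 = -60492$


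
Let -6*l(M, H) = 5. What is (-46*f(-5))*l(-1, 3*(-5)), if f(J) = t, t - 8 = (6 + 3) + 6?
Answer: 2645/3 ≈ 881.67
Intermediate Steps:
l(M, H) = -⅚ (l(M, H) = -⅙*5 = -⅚)
t = 23 (t = 8 + ((6 + 3) + 6) = 8 + (9 + 6) = 8 + 15 = 23)
f(J) = 23
(-46*f(-5))*l(-1, 3*(-5)) = -46*23*(-⅚) = -1058*(-⅚) = 2645/3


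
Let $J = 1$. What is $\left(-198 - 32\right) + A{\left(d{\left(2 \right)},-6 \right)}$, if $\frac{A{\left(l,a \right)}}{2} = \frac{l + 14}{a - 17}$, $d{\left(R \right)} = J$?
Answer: $- \frac{5320}{23} \approx -231.3$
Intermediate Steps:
$d{\left(R \right)} = 1$
$A{\left(l,a \right)} = \frac{2 \left(14 + l\right)}{-17 + a}$ ($A{\left(l,a \right)} = 2 \frac{l + 14}{a - 17} = 2 \frac{14 + l}{-17 + a} = \frac{2 \left(14 + l\right)}{-17 + a}$)
$\left(-198 - 32\right) + A{\left(d{\left(2 \right)},-6 \right)} = \left(-198 - 32\right) + \frac{2 \left(14 + 1\right)}{-17 - 6} = -230 + 2 \frac{1}{-23} \cdot 15 = -230 + 2 \left(- \frac{1}{23}\right) 15 = -230 - \frac{30}{23} = - \frac{5320}{23}$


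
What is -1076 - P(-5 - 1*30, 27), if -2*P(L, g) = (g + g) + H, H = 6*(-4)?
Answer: -1061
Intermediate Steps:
H = -24
P(L, g) = 12 - g (P(L, g) = -((g + g) - 24)/2 = -(2*g - 24)/2 = -(-24 + 2*g)/2 = 12 - g)
-1076 - P(-5 - 1*30, 27) = -1076 - (12 - 1*27) = -1076 - (12 - 27) = -1076 - 1*(-15) = -1076 + 15 = -1061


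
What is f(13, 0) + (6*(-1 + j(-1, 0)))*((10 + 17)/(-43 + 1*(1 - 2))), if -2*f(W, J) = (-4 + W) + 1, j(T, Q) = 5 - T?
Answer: -515/22 ≈ -23.409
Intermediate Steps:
f(W, J) = 3/2 - W/2 (f(W, J) = -((-4 + W) + 1)/2 = -(-3 + W)/2 = 3/2 - W/2)
f(13, 0) + (6*(-1 + j(-1, 0)))*((10 + 17)/(-43 + 1*(1 - 2))) = (3/2 - ½*13) + (6*(-1 + (5 - 1*(-1))))*((10 + 17)/(-43 + 1*(1 - 2))) = (3/2 - 13/2) + (6*(-1 + (5 + 1)))*(27/(-43 + 1*(-1))) = -5 + (6*(-1 + 6))*(27/(-43 - 1)) = -5 + (6*5)*(27/(-44)) = -5 + 30*(27*(-1/44)) = -5 + 30*(-27/44) = -5 - 405/22 = -515/22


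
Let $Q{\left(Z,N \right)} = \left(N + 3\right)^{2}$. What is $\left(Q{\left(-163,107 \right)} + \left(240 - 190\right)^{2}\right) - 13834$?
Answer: $766$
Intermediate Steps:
$Q{\left(Z,N \right)} = \left(3 + N\right)^{2}$
$\left(Q{\left(-163,107 \right)} + \left(240 - 190\right)^{2}\right) - 13834 = \left(\left(3 + 107\right)^{2} + \left(240 - 190\right)^{2}\right) - 13834 = \left(110^{2} + 50^{2}\right) - 13834 = \left(12100 + 2500\right) - 13834 = 14600 - 13834 = 766$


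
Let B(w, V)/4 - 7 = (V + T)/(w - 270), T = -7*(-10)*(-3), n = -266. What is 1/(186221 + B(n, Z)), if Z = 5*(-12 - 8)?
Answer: 67/12478838 ≈ 5.3691e-6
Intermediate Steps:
T = -210 (T = 70*(-3) = -210)
Z = -100 (Z = 5*(-20) = -100)
B(w, V) = 28 + 4*(-210 + V)/(-270 + w) (B(w, V) = 28 + 4*((V - 210)/(w - 270)) = 28 + 4*((-210 + V)/(-270 + w)) = 28 + 4*(-210 + V)/(-270 + w))
1/(186221 + B(n, Z)) = 1/(186221 + 4*(-2100 - 100 + 7*(-266))/(-270 - 266)) = 1/(186221 + 4*(-2100 - 100 - 1862)/(-536)) = 1/(186221 + 4*(-1/536)*(-4062)) = 1/(186221 + 2031/67) = 1/(12478838/67) = 67/12478838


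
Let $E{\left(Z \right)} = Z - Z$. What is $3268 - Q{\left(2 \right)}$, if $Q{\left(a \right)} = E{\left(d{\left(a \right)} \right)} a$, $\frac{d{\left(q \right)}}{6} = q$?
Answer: $3268$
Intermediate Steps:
$d{\left(q \right)} = 6 q$
$E{\left(Z \right)} = 0$
$Q{\left(a \right)} = 0$ ($Q{\left(a \right)} = 0 a = 0$)
$3268 - Q{\left(2 \right)} = 3268 - 0 = 3268 + 0 = 3268$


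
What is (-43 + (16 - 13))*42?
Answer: -1680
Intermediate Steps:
(-43 + (16 - 13))*42 = (-43 + 3)*42 = -40*42 = -1680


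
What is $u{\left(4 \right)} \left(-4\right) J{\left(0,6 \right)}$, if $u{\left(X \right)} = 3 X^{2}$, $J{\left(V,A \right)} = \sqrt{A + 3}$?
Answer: $-576$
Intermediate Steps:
$J{\left(V,A \right)} = \sqrt{3 + A}$
$u{\left(4 \right)} \left(-4\right) J{\left(0,6 \right)} = 3 \cdot 4^{2} \left(-4\right) \sqrt{3 + 6} = 3 \cdot 16 \left(-4\right) \sqrt{9} = 48 \left(-4\right) 3 = \left(-192\right) 3 = -576$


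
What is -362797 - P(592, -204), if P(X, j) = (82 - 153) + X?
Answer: -363318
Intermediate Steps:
P(X, j) = -71 + X
-362797 - P(592, -204) = -362797 - (-71 + 592) = -362797 - 1*521 = -362797 - 521 = -363318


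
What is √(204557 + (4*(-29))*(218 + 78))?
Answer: 17*√589 ≈ 412.58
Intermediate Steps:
√(204557 + (4*(-29))*(218 + 78)) = √(204557 - 116*296) = √(204557 - 34336) = √170221 = 17*√589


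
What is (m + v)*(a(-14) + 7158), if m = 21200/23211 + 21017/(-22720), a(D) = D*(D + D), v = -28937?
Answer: -11521335141193385/52735392 ≈ -2.1847e+8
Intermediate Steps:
a(D) = 2*D² (a(D) = D*(2*D) = 2*D²)
m = -6161587/527353920 (m = 21200*(1/23211) + 21017*(-1/22720) = 21200/23211 - 21017/22720 = -6161587/527353920 ≈ -0.011684)
(m + v)*(a(-14) + 7158) = (-6161587/527353920 - 28937)*(2*(-14)² + 7158) = -15260046544627*(2*196 + 7158)/527353920 = -15260046544627*(392 + 7158)/527353920 = -15260046544627/527353920*7550 = -11521335141193385/52735392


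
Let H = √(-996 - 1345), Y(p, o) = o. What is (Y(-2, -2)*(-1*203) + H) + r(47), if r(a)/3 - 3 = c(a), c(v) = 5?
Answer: 430 + I*√2341 ≈ 430.0 + 48.384*I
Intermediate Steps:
H = I*√2341 (H = √(-2341) = I*√2341 ≈ 48.384*I)
r(a) = 24 (r(a) = 9 + 3*5 = 9 + 15 = 24)
(Y(-2, -2)*(-1*203) + H) + r(47) = (-(-2)*203 + I*√2341) + 24 = (-2*(-203) + I*√2341) + 24 = (406 + I*√2341) + 24 = 430 + I*√2341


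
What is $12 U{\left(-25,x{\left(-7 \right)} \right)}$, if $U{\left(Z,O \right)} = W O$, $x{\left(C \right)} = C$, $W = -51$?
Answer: $4284$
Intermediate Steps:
$U{\left(Z,O \right)} = - 51 O$
$12 U{\left(-25,x{\left(-7 \right)} \right)} = 12 \left(\left(-51\right) \left(-7\right)\right) = 12 \cdot 357 = 4284$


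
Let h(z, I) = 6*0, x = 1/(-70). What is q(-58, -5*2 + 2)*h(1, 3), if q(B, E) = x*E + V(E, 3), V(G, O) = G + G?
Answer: 0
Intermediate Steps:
V(G, O) = 2*G
x = -1/70 ≈ -0.014286
q(B, E) = 139*E/70 (q(B, E) = -E/70 + 2*E = 139*E/70)
h(z, I) = 0
q(-58, -5*2 + 2)*h(1, 3) = (139*(-5*2 + 2)/70)*0 = (139*(-10 + 2)/70)*0 = ((139/70)*(-8))*0 = -556/35*0 = 0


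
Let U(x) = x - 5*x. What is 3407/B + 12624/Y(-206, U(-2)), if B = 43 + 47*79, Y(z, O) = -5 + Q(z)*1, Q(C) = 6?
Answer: 47419151/3756 ≈ 12625.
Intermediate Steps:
U(x) = -4*x
Y(z, O) = 1 (Y(z, O) = -5 + 6*1 = -5 + 6 = 1)
B = 3756 (B = 43 + 3713 = 3756)
3407/B + 12624/Y(-206, U(-2)) = 3407/3756 + 12624/1 = 3407*(1/3756) + 12624*1 = 3407/3756 + 12624 = 47419151/3756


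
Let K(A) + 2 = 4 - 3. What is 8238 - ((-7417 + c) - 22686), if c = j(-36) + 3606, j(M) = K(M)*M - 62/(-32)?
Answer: 555153/16 ≈ 34697.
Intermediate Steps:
K(A) = -1 (K(A) = -2 + (4 - 3) = -2 + 1 = -1)
j(M) = 31/16 - M (j(M) = -M - 62/(-32) = -M - 62*(-1/32) = -M + 31/16 = 31/16 - M)
c = 58303/16 (c = (31/16 - 1*(-36)) + 3606 = (31/16 + 36) + 3606 = 607/16 + 3606 = 58303/16 ≈ 3643.9)
8238 - ((-7417 + c) - 22686) = 8238 - ((-7417 + 58303/16) - 22686) = 8238 - (-60369/16 - 22686) = 8238 - 1*(-423345/16) = 8238 + 423345/16 = 555153/16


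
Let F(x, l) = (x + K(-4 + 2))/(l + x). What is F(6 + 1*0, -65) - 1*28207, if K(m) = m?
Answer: -1664217/59 ≈ -28207.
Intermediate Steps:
F(x, l) = (-2 + x)/(l + x) (F(x, l) = (x + (-4 + 2))/(l + x) = (x - 2)/(l + x) = (-2 + x)/(l + x))
F(6 + 1*0, -65) - 1*28207 = (-2 + (6 + 1*0))/(-65 + (6 + 1*0)) - 1*28207 = (-2 + (6 + 0))/(-65 + (6 + 0)) - 28207 = (-2 + 6)/(-65 + 6) - 28207 = 4/(-59) - 28207 = -1/59*4 - 28207 = -4/59 - 28207 = -1664217/59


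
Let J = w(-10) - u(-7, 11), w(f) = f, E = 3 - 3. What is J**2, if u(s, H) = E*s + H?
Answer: 441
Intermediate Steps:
E = 0
u(s, H) = H (u(s, H) = 0*s + H = 0 + H = H)
J = -21 (J = -10 - 1*11 = -10 - 11 = -21)
J**2 = (-21)**2 = 441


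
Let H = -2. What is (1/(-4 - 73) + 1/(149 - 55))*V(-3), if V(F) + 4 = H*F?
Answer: -17/3619 ≈ -0.0046974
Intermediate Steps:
V(F) = -4 - 2*F
(1/(-4 - 73) + 1/(149 - 55))*V(-3) = (1/(-4 - 73) + 1/(149 - 55))*(-4 - 2*(-3)) = (1/(-77) + 1/94)*(-4 + 6) = (-1/77 + 1/94)*2 = -17/7238*2 = -17/3619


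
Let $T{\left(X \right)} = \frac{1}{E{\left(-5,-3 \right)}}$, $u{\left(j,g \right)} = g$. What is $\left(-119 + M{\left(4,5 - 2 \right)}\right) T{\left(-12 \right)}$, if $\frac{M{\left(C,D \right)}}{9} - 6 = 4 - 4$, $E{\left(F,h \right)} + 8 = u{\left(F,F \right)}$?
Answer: $5$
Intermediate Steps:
$E{\left(F,h \right)} = -8 + F$
$T{\left(X \right)} = - \frac{1}{13}$ ($T{\left(X \right)} = \frac{1}{-8 - 5} = \frac{1}{-13} = - \frac{1}{13}$)
$M{\left(C,D \right)} = 54$ ($M{\left(C,D \right)} = 54 + 9 \left(4 - 4\right) = 54 + 9 \cdot 0 = 54 + 0 = 54$)
$\left(-119 + M{\left(4,5 - 2 \right)}\right) T{\left(-12 \right)} = \left(-119 + 54\right) \left(- \frac{1}{13}\right) = \left(-65\right) \left(- \frac{1}{13}\right) = 5$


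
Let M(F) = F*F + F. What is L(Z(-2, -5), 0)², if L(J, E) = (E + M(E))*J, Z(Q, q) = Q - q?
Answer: 0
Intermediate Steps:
M(F) = F + F² (M(F) = F² + F = F + F²)
L(J, E) = J*(E + E*(1 + E)) (L(J, E) = (E + E*(1 + E))*J = J*(E + E*(1 + E)))
L(Z(-2, -5), 0)² = (0*(-2 - 1*(-5))*(2 + 0))² = (0*(-2 + 5)*2)² = (0*3*2)² = 0² = 0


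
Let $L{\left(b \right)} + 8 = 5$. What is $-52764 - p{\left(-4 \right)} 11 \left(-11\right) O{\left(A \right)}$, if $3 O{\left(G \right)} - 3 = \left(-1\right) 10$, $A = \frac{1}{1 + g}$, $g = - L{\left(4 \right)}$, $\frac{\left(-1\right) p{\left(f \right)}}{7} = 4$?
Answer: $- \frac{134576}{3} \approx -44859.0$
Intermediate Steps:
$L{\left(b \right)} = -3$ ($L{\left(b \right)} = -8 + 5 = -3$)
$p{\left(f \right)} = -28$ ($p{\left(f \right)} = \left(-7\right) 4 = -28$)
$g = 3$ ($g = \left(-1\right) \left(-3\right) = 3$)
$A = \frac{1}{4}$ ($A = \frac{1}{1 + 3} = \frac{1}{4} \approx 0.25$)
$O{\left(G \right)} = - \frac{7}{3}$ ($O{\left(G \right)} = 1 + \frac{\left(-1\right) 10}{3} = 1 + \frac{1}{3} \left(-10\right) = 1 - \frac{10}{3} = - \frac{7}{3}$)
$-52764 - p{\left(-4 \right)} 11 \left(-11\right) O{\left(A \right)} = -52764 - \left(-28\right) 11 \left(-11\right) \left(- \frac{7}{3}\right) = -52764 - \left(-308\right) \left(-11\right) \left(- \frac{7}{3}\right) = -52764 - 3388 \left(- \frac{7}{3}\right) = -52764 - - \frac{23716}{3} = -52764 + \frac{23716}{3} = - \frac{134576}{3}$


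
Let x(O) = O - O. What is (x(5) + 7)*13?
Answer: 91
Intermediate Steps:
x(O) = 0
(x(5) + 7)*13 = (0 + 7)*13 = 7*13 = 91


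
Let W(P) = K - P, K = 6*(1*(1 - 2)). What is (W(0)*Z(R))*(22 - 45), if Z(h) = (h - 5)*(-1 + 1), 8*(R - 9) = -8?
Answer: 0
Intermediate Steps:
R = 8 (R = 9 + (⅛)*(-8) = 9 - 1 = 8)
Z(h) = 0 (Z(h) = (-5 + h)*0 = 0)
K = -6 (K = 6*(1*(-1)) = 6*(-1) = -6)
W(P) = -6 - P
(W(0)*Z(R))*(22 - 45) = ((-6 - 1*0)*0)*(22 - 45) = ((-6 + 0)*0)*(-23) = -6*0*(-23) = 0*(-23) = 0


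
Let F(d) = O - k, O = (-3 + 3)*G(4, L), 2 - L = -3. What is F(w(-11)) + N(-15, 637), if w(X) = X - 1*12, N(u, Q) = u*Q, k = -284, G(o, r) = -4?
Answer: -9271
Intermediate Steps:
L = 5 (L = 2 - 1*(-3) = 2 + 3 = 5)
O = 0 (O = (-3 + 3)*(-4) = 0*(-4) = 0)
N(u, Q) = Q*u
w(X) = -12 + X (w(X) = X - 12 = -12 + X)
F(d) = 284 (F(d) = 0 - 1*(-284) = 0 + 284 = 284)
F(w(-11)) + N(-15, 637) = 284 + 637*(-15) = 284 - 9555 = -9271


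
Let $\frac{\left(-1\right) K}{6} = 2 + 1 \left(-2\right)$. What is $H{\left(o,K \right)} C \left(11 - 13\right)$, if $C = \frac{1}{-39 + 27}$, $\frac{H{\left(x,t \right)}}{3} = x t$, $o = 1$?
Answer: $0$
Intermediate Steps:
$K = 0$ ($K = - 6 \left(2 + 1 \left(-2\right)\right) = - 6 \left(2 - 2\right) = \left(-6\right) 0 = 0$)
$H{\left(x,t \right)} = 3 t x$ ($H{\left(x,t \right)} = 3 x t = 3 t x$)
$C = - \frac{1}{12}$ ($C = \frac{1}{-12} = - \frac{1}{12} \approx -0.083333$)
$H{\left(o,K \right)} C \left(11 - 13\right) = 3 \cdot 0 \cdot 1 \left(- \frac{1}{12}\right) \left(11 - 13\right) = 0 \left(- \frac{1}{12}\right) \left(-2\right) = 0 \left(-2\right) = 0$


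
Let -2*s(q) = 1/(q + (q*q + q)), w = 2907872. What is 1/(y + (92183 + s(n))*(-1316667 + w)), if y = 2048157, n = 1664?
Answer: 792064/116183193930311693 ≈ 6.8174e-12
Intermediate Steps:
s(q) = -1/(2*(q**2 + 2*q)) (s(q) = -1/(2*(q + (q*q + q))) = -1/(2*(q + (q**2 + q))) = -1/(2*(q + (q + q**2))) = -1/(2*(q**2 + 2*q)))
1/(y + (92183 + s(n))*(-1316667 + w)) = 1/(2048157 + (92183 - 1/2/(1664*(2 + 1664)))*(-1316667 + 2907872)) = 1/(2048157 + (92183 - 1/2*1/1664/1666)*1591205) = 1/(2048157 + (92183 - 1/2*1/1664*1/1666)*1591205) = 1/(2048157 + (92183 - 1/5544448)*1591205) = 1/(2048157 + (511103849983/5544448)*1591205) = 1/(2048157 + 116181571658885645/792064) = 1/(116183193930311693/792064) = 792064/116183193930311693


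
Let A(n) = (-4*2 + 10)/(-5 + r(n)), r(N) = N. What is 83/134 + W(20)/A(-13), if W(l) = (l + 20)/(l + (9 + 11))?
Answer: -1123/134 ≈ -8.3806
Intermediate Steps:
W(l) = 1 (W(l) = (20 + l)/(l + 20) = (20 + l)/(20 + l) = 1)
A(n) = 2/(-5 + n) (A(n) = (-4*2 + 10)/(-5 + n) = (-8 + 10)/(-5 + n) = 2/(-5 + n))
83/134 + W(20)/A(-13) = 83/134 + 1/(2/(-5 - 13)) = 83*(1/134) + 1/(2/(-18)) = 83/134 + 1/(2*(-1/18)) = 83/134 + 1/(-1/9) = 83/134 + 1*(-9) = 83/134 - 9 = -1123/134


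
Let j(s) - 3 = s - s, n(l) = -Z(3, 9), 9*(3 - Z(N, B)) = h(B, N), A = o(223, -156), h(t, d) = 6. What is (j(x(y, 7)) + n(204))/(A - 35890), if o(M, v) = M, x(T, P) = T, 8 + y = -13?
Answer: -2/107001 ≈ -1.8691e-5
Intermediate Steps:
y = -21 (y = -8 - 13 = -21)
A = 223
Z(N, B) = 7/3 (Z(N, B) = 3 - ⅑*6 = 3 - ⅔ = 7/3)
n(l) = -7/3 (n(l) = -1*7/3 = -7/3)
j(s) = 3 (j(s) = 3 + (s - s) = 3 + 0 = 3)
(j(x(y, 7)) + n(204))/(A - 35890) = (3 - 7/3)/(223 - 35890) = (⅔)/(-35667) = (⅔)*(-1/35667) = -2/107001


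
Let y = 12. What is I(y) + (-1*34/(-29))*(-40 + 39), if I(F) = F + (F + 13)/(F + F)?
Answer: 8261/696 ≈ 11.869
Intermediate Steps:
I(F) = F + (13 + F)/(2*F) (I(F) = F + (13 + F)/((2*F)) = F + (13 + F)*(1/(2*F)) = F + (13 + F)/(2*F))
I(y) + (-1*34/(-29))*(-40 + 39) = (1/2 + 12 + (13/2)/12) + (-1*34/(-29))*(-40 + 39) = (1/2 + 12 + (13/2)*(1/12)) - 34*(-1/29)*(-1) = (1/2 + 12 + 13/24) + (34/29)*(-1) = 313/24 - 34/29 = 8261/696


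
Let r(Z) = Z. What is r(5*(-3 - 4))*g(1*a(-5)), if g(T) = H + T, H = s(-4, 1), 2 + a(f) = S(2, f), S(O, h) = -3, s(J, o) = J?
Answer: 315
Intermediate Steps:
a(f) = -5 (a(f) = -2 - 3 = -5)
H = -4
g(T) = -4 + T
r(5*(-3 - 4))*g(1*a(-5)) = (5*(-3 - 4))*(-4 + 1*(-5)) = (5*(-7))*(-4 - 5) = -35*(-9) = 315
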